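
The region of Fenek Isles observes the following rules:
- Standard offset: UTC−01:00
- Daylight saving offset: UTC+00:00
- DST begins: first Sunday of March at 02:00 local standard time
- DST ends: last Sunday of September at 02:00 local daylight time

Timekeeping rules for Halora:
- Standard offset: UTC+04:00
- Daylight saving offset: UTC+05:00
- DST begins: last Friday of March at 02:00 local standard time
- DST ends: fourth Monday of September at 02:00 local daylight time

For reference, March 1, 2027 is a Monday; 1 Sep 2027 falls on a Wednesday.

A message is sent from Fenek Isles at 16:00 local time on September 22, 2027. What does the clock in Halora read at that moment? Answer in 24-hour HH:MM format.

1 March 2027 is a Monday, so the first Sunday is March 7.
1 September 2027 is a Wednesday, so Sundays fall on 5, 12, 19, 26; the last is September 26.
September 22, 2027 lies within the daylight-saving period (7 March – 26 September), so Fenek Isles is on daylight time, UTC+00:00.
16:00 Fenek Isles − 0h = 16:00 UTC.
1 March 2027 is a Monday, so Fridays fall on 5, 12, 19, 26; the last is March 26.
1 September 2027 is a Wednesday, so the first Monday is September 6 and the fourth is September 27.
At the standard offset (UTC+04:00), 16:00 UTC + 4h = 20:00 Halora standard time.
Daylight saving runs 26 March – 27 September; the standard-time date in Halora, September 22, 2027, is inside that window, so Halora is at UTC+05:00.
16:00 UTC + 5h = 21:00 Halora.

21:00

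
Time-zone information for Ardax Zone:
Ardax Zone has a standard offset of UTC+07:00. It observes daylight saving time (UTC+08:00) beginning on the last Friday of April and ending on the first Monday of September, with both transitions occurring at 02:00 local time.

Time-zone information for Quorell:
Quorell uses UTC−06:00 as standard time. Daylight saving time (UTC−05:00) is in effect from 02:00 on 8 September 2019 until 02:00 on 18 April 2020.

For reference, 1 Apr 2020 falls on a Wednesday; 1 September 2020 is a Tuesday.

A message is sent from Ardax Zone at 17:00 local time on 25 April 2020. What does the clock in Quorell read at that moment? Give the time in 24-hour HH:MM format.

03:00

1 April 2020 is a Wednesday, so Fridays fall on 3, 10, 17, 24; the last is April 24.
1 September 2020 is a Tuesday, so the first Monday is September 7.
25 April 2020 falls between 24 April and 7 September, so daylight saving is in effect and Ardax Zone is at UTC+08:00.
17:00 Ardax Zone − 8h = 09:00 UTC.
At the standard offset (UTC−06:00), 09:00 UTC − 6h = 03:00 Quorell standard time.
The standard-time date in Quorell, 25 April 2020, does not fall between 8 September 2019 and 18 April 2020, so daylight saving is not in effect and Quorell is at UTC−06:00.
09:00 UTC − 6h = 03:00 Quorell.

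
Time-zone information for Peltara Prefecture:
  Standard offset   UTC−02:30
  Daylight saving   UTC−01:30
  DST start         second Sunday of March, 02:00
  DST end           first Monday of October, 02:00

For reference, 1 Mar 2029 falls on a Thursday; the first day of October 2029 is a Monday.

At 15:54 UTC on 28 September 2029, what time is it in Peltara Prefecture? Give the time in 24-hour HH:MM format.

1 March 2029 is a Thursday, so the first Sunday is March 4 and the second is March 11.
1 October 2029 is a Monday, so the first Monday is October 1.
At the standard offset (UTC−02:30), 15:54 UTC − 2h30m = 13:24 Peltara Prefecture standard time.
The standard-time date in Peltara Prefecture, 28 September 2029, lies within the daylight-saving period (11 March – 1 October), so Peltara Prefecture is on daylight time, UTC−01:30.
15:54 UTC − 1h30m = 14:24 local.

14:24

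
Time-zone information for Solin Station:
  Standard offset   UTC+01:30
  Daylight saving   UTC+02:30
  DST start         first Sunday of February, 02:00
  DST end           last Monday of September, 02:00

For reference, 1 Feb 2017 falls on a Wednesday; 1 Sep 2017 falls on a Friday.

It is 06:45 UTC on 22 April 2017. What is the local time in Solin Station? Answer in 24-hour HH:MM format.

09:15

1 February 2017 is a Wednesday, so the first Sunday is February 5.
1 September 2017 is a Friday, so Mondays fall on 4, 11, 18, 25; the last is September 25.
At the standard offset (UTC+01:30), 06:45 UTC + 1h30m = 08:15 Solin Station standard time.
Daylight saving runs 5 February – 25 September; the standard-time date in Solin Station, 22 April 2017, is inside that window, so Solin Station is at UTC+02:30.
06:45 UTC + 2h30m = 09:15 local.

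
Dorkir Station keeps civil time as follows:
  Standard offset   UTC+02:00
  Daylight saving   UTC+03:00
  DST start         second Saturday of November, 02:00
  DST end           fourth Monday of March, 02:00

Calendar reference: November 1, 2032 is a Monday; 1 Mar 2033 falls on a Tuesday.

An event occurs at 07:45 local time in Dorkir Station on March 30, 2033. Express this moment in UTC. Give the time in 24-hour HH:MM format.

1 November 2032 is a Monday, so the first Saturday is November 6 and the second is November 13.
1 March 2033 is a Tuesday, so the first Monday is March 7 and the fourth is March 28.
March 30, 2033 is outside the daylight-saving period (13 November 2032 – 28 March 2033), so Dorkir Station is on standard time, UTC+02:00.
07:45 local − 2h = 05:45 UTC.

05:45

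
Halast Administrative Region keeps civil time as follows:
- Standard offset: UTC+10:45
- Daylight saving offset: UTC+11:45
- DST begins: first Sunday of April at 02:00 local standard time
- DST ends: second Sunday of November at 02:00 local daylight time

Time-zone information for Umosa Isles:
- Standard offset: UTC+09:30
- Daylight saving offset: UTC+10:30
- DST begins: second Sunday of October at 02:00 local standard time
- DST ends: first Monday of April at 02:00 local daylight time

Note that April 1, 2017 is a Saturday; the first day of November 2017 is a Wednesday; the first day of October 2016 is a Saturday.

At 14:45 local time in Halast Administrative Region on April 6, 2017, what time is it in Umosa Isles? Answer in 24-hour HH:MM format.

1 April 2017 is a Saturday, so the first Sunday is April 2.
1 November 2017 is a Wednesday, so the first Sunday is November 5 and the second is November 12.
Daylight saving runs 2 April – 12 November; April 6, 2017 is inside that window, so Halast Administrative Region is at UTC+11:45.
14:45 Halast Administrative Region − 11h45m = 03:00 UTC.
1 October 2016 is a Saturday, so the first Sunday is October 2 and the second is October 9.
1 April 2017 is a Saturday, so the first Monday is April 3.
At the standard offset (UTC+09:30), 03:00 UTC + 9h30m = 12:30 Umosa Isles standard time.
The standard-time date in Umosa Isles, April 6, 2017, is outside the daylight-saving period (9 October 2016 – 3 April 2017), so Umosa Isles is on standard time, UTC+09:30.
03:00 UTC + 9h30m = 12:30 Umosa Isles.

12:30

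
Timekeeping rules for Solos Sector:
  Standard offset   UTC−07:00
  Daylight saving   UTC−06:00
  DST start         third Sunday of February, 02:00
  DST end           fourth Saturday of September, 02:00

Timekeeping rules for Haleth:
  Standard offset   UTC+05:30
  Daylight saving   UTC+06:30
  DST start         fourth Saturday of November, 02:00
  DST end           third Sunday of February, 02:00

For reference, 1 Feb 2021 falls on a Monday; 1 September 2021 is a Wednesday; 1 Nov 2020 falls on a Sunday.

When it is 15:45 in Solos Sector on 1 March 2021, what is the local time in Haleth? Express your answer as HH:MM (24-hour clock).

03:15

1 February 2021 is a Monday, so the first Sunday is February 7 and the third is February 21.
1 September 2021 is a Wednesday, so the first Saturday is September 4 and the fourth is September 25.
Daylight saving runs 21 February – 25 September; 1 March 2021 is inside that window, so Solos Sector is at UTC−06:00.
15:45 Solos Sector + 6h = 21:45 UTC.
1 November 2020 is a Sunday, so the first Saturday is November 7 and the fourth is November 28.
1 February 2021 is a Monday, so the first Sunday is February 7 and the third is February 21.
At the standard offset (UTC+05:30), 21:45 UTC + 5h30m = 03:15 Haleth standard time (rolling into the next day, 2 March 2021).
Daylight saving runs 28 November 2020 – 21 February 2021; the standard-time date in Haleth, 2 March 2021, is outside that window, so Haleth is on standard time at UTC+05:30.
21:45 UTC + 5h30m = 03:15 Haleth (rolling into the next day, 2 March 2021).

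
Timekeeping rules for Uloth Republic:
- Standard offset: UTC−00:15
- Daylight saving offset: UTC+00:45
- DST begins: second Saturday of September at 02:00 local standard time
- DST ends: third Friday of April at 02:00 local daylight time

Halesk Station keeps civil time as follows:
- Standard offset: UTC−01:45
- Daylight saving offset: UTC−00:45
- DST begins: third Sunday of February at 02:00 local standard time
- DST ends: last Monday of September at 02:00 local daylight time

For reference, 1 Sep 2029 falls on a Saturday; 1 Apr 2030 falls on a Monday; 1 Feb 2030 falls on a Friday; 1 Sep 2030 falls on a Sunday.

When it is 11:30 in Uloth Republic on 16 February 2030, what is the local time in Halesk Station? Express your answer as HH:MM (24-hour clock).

1 September 2029 is a Saturday, so the first Saturday is September 1 and the second is September 8.
1 April 2030 is a Monday, so the first Friday is April 5 and the third is April 19.
16 February 2030 lies within the daylight-saving period (8 September 2029 – 19 April 2030), so Uloth Republic is on daylight time, UTC+00:45.
11:30 Uloth Republic − 0h45m = 10:45 UTC.
1 February 2030 is a Friday, so the first Sunday is February 3 and the third is February 17.
1 September 2030 is a Sunday, so Mondays fall on 2, 9, 16, 23, 30; the last is September 30.
At the standard offset (UTC−01:45), 10:45 UTC − 1h45m = 09:00 Halesk Station standard time.
The standard-time date in Halesk Station, 16 February 2030, is outside the daylight-saving period (17 February – 30 September), so Halesk Station is on standard time, UTC−01:45.
10:45 UTC − 1h45m = 09:00 Halesk Station.

09:00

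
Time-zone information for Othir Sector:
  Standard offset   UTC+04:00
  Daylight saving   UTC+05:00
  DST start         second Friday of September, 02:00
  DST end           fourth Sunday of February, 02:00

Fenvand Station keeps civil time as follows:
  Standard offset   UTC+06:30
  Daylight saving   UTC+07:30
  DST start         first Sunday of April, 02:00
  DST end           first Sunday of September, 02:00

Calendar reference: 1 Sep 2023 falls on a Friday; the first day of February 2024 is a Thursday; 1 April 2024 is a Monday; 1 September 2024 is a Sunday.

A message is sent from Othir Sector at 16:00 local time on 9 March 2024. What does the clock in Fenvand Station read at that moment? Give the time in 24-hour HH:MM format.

1 September 2023 is a Friday, so the first Friday is September 1 and the second is September 8.
1 February 2024 is a Thursday, so the first Sunday is February 4 and the fourth is February 25.
9 March 2024 does not fall between 8 September 2023 and 25 February 2024, so daylight saving is not in effect and Othir Sector is at UTC+04:00.
16:00 Othir Sector − 4h = 12:00 UTC.
1 April 2024 is a Monday, so the first Sunday is April 7.
1 September 2024 is a Sunday, so the first Sunday is September 1.
At the standard offset (UTC+06:30), 12:00 UTC + 6h30m = 18:30 Fenvand Station standard time.
The standard-time date in Fenvand Station, 9 March 2024, is outside the daylight-saving period (7 April – 1 September), so Fenvand Station is on standard time, UTC+06:30.
12:00 UTC + 6h30m = 18:30 Fenvand Station.

18:30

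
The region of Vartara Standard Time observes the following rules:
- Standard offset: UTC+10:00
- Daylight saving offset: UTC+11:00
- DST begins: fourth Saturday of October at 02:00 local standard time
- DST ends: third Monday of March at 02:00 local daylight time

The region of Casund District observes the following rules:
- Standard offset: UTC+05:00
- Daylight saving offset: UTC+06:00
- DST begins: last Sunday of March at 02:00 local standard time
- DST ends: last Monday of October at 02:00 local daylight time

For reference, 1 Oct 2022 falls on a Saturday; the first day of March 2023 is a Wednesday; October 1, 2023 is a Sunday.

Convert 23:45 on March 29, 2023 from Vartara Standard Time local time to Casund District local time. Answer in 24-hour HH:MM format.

19:45

1 October 2022 is a Saturday, so the first Saturday is October 1 and the fourth is October 22.
1 March 2023 is a Wednesday, so the first Monday is March 6 and the third is March 20.
March 29, 2023 does not fall between 22 October 2022 and 20 March 2023, so daylight saving is not in effect and Vartara Standard Time is at UTC+10:00.
23:45 Vartara Standard Time − 10h = 13:45 UTC.
1 March 2023 is a Wednesday, so Sundays fall on 5, 12, 19, 26; the last is March 26.
1 October 2023 is a Sunday, so Mondays fall on 2, 9, 16, 23, 30; the last is October 30.
At the standard offset (UTC+05:00), 13:45 UTC + 5h = 18:45 Casund District standard time.
The standard-time date in Casund District, March 29, 2023, lies within the daylight-saving period (26 March – 30 October), so Casund District is on daylight time, UTC+06:00.
13:45 UTC + 6h = 19:45 Casund District.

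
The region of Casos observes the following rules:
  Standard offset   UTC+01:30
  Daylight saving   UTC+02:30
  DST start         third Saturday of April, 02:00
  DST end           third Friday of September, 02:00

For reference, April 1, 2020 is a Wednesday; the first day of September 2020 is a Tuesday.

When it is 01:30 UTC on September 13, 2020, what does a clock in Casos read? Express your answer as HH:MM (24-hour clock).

04:00

1 April 2020 is a Wednesday, so the first Saturday is April 4 and the third is April 18.
1 September 2020 is a Tuesday, so the first Friday is September 4 and the third is September 18.
At the standard offset (UTC+01:30), 01:30 UTC + 1h30m = 03:00 Casos standard time.
Daylight saving runs 18 April – 18 September; the standard-time date in Casos, September 13, 2020, is inside that window, so Casos is at UTC+02:30.
01:30 UTC + 2h30m = 04:00 local.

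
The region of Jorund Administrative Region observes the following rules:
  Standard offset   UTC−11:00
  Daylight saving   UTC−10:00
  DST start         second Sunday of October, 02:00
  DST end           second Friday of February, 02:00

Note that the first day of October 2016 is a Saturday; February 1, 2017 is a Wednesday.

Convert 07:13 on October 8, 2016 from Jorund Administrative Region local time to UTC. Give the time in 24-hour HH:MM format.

1 October 2016 is a Saturday, so the first Sunday is October 2 and the second is October 9.
1 February 2017 is a Wednesday, so the first Friday is February 3 and the second is February 10.
October 8, 2016 is outside the daylight-saving period (9 October 2016 – 10 February 2017), so Jorund Administrative Region is on standard time, UTC−11:00.
07:13 local + 11h = 18:13 UTC.

18:13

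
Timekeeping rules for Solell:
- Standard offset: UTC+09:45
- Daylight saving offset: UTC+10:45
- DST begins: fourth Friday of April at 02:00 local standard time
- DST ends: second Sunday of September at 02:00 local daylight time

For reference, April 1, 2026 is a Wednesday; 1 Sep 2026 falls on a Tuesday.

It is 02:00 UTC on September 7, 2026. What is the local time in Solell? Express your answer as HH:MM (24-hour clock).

1 April 2026 is a Wednesday, so the first Friday is April 3 and the fourth is April 24.
1 September 2026 is a Tuesday, so the first Sunday is September 6 and the second is September 13.
At the standard offset (UTC+09:45), 02:00 UTC + 9h45m = 11:45 Solell standard time.
The standard-time date in Solell, September 7, 2026, falls between 24 April and 13 September, so daylight saving is in effect and Solell is at UTC+10:45.
02:00 UTC + 10h45m = 12:45 local.

12:45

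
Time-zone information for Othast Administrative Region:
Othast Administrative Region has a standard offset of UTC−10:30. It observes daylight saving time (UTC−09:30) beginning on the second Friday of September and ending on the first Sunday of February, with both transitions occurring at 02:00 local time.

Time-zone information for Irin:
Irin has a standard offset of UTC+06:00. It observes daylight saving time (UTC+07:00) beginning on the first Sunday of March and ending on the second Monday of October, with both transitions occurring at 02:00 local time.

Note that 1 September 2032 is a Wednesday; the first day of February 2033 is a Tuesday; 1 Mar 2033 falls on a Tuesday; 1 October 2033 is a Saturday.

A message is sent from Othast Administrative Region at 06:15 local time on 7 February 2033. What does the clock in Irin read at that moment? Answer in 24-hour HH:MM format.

22:45

1 September 2032 is a Wednesday, so the first Friday is September 3 and the second is September 10.
1 February 2033 is a Tuesday, so the first Sunday is February 6.
7 February 2033 is outside the daylight-saving period (10 September 2032 – 6 February 2033), so Othast Administrative Region is on standard time, UTC−10:30.
06:15 Othast Administrative Region + 10h30m = 16:45 UTC.
1 March 2033 is a Tuesday, so the first Sunday is March 6.
1 October 2033 is a Saturday, so the first Monday is October 3 and the second is October 10.
At the standard offset (UTC+06:00), 16:45 UTC + 6h = 22:45 Irin standard time.
Daylight saving runs 6 March – 10 October; the standard-time date in Irin, 7 February 2033, is outside that window, so Irin is on standard time at UTC+06:00.
16:45 UTC + 6h = 22:45 Irin.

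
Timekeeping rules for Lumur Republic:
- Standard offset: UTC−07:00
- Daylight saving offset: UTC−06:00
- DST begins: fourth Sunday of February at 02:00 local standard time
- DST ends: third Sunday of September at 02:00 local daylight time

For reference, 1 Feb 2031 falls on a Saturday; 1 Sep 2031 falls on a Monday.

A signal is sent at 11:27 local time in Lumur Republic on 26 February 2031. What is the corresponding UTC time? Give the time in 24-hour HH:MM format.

1 February 2031 is a Saturday, so the first Sunday is February 2 and the fourth is February 23.
1 September 2031 is a Monday, so the first Sunday is September 7 and the third is September 21.
Daylight saving runs 23 February – 21 September; 26 February 2031 is inside that window, so Lumur Republic is at UTC−06:00.
11:27 local + 6h = 17:27 UTC.

17:27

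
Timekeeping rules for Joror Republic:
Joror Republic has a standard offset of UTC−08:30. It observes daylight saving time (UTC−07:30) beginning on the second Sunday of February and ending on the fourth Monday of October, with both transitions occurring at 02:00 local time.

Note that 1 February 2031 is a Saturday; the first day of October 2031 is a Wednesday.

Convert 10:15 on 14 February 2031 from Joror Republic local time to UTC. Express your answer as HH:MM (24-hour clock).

1 February 2031 is a Saturday, so the first Sunday is February 2 and the second is February 9.
1 October 2031 is a Wednesday, so the first Monday is October 6 and the fourth is October 27.
14 February 2031 falls between 9 February and 27 October, so daylight saving is in effect and Joror Republic is at UTC−07:30.
10:15 local + 7h30m = 17:45 UTC.

17:45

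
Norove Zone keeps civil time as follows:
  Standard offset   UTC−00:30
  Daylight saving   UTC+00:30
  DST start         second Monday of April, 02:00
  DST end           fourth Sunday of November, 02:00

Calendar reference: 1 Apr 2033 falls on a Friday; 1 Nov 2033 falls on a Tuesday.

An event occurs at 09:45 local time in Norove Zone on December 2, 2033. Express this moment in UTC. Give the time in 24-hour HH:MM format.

10:15

1 April 2033 is a Friday, so the first Monday is April 4 and the second is April 11.
1 November 2033 is a Tuesday, so the first Sunday is November 6 and the fourth is November 27.
December 2, 2033 is outside the daylight-saving period (11 April – 27 November), so Norove Zone is on standard time, UTC−00:30.
09:45 local + 0h30m = 10:15 UTC.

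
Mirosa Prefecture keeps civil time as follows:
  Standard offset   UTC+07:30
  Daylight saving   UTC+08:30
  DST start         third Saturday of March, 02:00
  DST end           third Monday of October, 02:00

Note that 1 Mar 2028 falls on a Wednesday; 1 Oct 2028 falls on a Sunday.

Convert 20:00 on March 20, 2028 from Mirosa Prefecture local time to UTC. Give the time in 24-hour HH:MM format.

1 March 2028 is a Wednesday, so the first Saturday is March 4 and the third is March 18.
1 October 2028 is a Sunday, so the first Monday is October 2 and the third is October 16.
March 20, 2028 lies within the daylight-saving period (18 March – 16 October), so Mirosa Prefecture is on daylight time, UTC+08:30.
20:00 local − 8h30m = 11:30 UTC.

11:30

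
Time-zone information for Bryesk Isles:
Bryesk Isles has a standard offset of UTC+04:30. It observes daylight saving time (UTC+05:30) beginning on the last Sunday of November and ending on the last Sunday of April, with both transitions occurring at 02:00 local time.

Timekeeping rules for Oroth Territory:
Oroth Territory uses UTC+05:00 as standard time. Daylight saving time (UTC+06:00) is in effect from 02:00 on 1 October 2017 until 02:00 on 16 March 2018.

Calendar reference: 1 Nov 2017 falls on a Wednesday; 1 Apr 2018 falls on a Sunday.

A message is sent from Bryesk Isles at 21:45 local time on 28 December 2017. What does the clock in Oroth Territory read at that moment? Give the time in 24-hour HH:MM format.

1 November 2017 is a Wednesday, so Sundays fall on 5, 12, 19, 26; the last is November 26.
1 April 2018 is a Sunday, so Sundays fall on 1, 8, 15, 22, 29; the last is April 29.
Daylight saving runs 26 November 2017 – 29 April 2018; 28 December 2017 is inside that window, so Bryesk Isles is at UTC+05:30.
21:45 Bryesk Isles − 5h30m = 16:15 UTC.
At the standard offset (UTC+05:00), 16:15 UTC + 5h = 21:15 Oroth Territory standard time.
Daylight saving runs 1 October 2017 – 16 March 2018; the standard-time date in Oroth Territory, 28 December 2017, is inside that window, so Oroth Territory is at UTC+06:00.
16:15 UTC + 6h = 22:15 Oroth Territory.

22:15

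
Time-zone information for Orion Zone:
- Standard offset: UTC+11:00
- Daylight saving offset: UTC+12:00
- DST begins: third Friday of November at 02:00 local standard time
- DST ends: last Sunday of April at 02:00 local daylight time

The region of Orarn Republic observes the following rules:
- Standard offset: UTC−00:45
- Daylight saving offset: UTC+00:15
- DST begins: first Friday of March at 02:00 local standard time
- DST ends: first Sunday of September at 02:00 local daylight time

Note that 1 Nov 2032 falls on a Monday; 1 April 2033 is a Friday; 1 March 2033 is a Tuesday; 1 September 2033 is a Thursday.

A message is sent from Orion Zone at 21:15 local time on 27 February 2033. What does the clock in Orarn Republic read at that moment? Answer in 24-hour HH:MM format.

1 November 2032 is a Monday, so the first Friday is November 5 and the third is November 19.
1 April 2033 is a Friday, so Sundays fall on 3, 10, 17, 24; the last is April 24.
Daylight saving runs 19 November 2032 – 24 April 2033; 27 February 2033 is inside that window, so Orion Zone is at UTC+12:00.
21:15 Orion Zone − 12h = 09:15 UTC.
1 March 2033 is a Tuesday, so the first Friday is March 4.
1 September 2033 is a Thursday, so the first Sunday is September 4.
At the standard offset (UTC−00:45), 09:15 UTC − 0h45m = 08:30 Orarn Republic standard time.
Daylight saving runs 4 March – 4 September; the standard-time date in Orarn Republic, 27 February 2033, is outside that window, so Orarn Republic is on standard time at UTC−00:45.
09:15 UTC − 0h45m = 08:30 Orarn Republic.

08:30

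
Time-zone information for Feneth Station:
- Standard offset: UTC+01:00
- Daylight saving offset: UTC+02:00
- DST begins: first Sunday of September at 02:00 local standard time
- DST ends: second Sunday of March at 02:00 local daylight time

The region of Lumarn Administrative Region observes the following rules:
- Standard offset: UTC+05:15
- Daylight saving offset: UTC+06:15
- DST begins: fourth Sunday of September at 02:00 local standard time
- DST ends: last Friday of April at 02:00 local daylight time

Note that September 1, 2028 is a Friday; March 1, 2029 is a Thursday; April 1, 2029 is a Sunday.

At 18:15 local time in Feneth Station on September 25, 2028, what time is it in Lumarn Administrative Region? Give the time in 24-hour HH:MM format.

22:30

1 September 2028 is a Friday, so the first Sunday is September 3.
1 March 2029 is a Thursday, so the first Sunday is March 4 and the second is March 11.
September 25, 2028 falls between 3 September 2028 and 11 March 2029, so daylight saving is in effect and Feneth Station is at UTC+02:00.
18:15 Feneth Station − 2h = 16:15 UTC.
1 September 2028 is a Friday, so the first Sunday is September 3 and the fourth is September 24.
1 April 2029 is a Sunday, so Fridays fall on 6, 13, 20, 27; the last is April 27.
At the standard offset (UTC+05:15), 16:15 UTC + 5h15m = 21:30 Lumarn Administrative Region standard time.
The standard-time date in Lumarn Administrative Region, September 25, 2028, falls between 24 September 2028 and 27 April 2029, so daylight saving is in effect and Lumarn Administrative Region is at UTC+06:15.
16:15 UTC + 6h15m = 22:30 Lumarn Administrative Region.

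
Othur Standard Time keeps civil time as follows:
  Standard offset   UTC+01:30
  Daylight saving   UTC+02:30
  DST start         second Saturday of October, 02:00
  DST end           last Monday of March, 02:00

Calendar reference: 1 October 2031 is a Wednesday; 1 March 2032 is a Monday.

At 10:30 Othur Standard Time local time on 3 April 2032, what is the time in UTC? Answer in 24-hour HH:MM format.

1 October 2031 is a Wednesday, so the first Saturday is October 4 and the second is October 11.
1 March 2032 is a Monday, so Mondays fall on 1, 8, 15, 22, 29; the last is March 29.
3 April 2032 does not fall between 11 October 2031 and 29 March 2032, so daylight saving is not in effect and Othur Standard Time is at UTC+01:30.
10:30 local − 1h30m = 09:00 UTC.

09:00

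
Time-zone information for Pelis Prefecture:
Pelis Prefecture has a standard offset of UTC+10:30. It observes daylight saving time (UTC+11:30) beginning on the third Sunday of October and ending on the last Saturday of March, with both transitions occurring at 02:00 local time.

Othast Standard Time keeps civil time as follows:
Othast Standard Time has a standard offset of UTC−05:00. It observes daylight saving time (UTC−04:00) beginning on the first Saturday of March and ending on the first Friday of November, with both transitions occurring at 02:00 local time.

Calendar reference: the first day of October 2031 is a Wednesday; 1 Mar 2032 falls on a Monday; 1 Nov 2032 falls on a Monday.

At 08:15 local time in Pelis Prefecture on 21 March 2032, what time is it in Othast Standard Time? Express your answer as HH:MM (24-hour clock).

16:45

1 October 2031 is a Wednesday, so the first Sunday is October 5 and the third is October 19.
1 March 2032 is a Monday, so Saturdays fall on 6, 13, 20, 27; the last is March 27.
21 March 2032 falls between 19 October 2031 and 27 March 2032, so daylight saving is in effect and Pelis Prefecture is at UTC+11:30.
08:15 Pelis Prefecture − 11h30m = 20:45 UTC (rolling into the previous day, 20 March 2032).
1 March 2032 is a Monday, so the first Saturday is March 6.
1 November 2032 is a Monday, so the first Friday is November 5.
At the standard offset (UTC−05:00), 20:45 UTC − 5h = 15:45 Othast Standard Time standard time.
The standard-time date in Othast Standard Time, 20 March 2032, lies within the daylight-saving period (6 March – 5 November), so Othast Standard Time is on daylight time, UTC−04:00.
20:45 UTC − 4h = 16:45 Othast Standard Time.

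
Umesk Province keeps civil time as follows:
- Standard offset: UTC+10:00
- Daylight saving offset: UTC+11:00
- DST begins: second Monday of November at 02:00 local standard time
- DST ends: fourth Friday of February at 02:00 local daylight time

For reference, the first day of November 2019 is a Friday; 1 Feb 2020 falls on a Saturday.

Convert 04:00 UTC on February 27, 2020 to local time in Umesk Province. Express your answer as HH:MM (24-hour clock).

1 November 2019 is a Friday, so the first Monday is November 4 and the second is November 11.
1 February 2020 is a Saturday, so the first Friday is February 7 and the fourth is February 28.
At the standard offset (UTC+10:00), 04:00 UTC + 10h = 14:00 Umesk Province standard time.
Daylight saving runs 11 November 2019 – 28 February 2020; the standard-time date in Umesk Province, February 27, 2020, is inside that window, so Umesk Province is at UTC+11:00.
04:00 UTC + 11h = 15:00 local.

15:00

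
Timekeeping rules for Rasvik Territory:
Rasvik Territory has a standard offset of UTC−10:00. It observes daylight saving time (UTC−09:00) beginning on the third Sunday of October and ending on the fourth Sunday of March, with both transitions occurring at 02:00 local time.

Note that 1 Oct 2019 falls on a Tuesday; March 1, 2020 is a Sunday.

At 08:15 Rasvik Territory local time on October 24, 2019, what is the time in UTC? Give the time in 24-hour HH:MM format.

1 October 2019 is a Tuesday, so the first Sunday is October 6 and the third is October 20.
1 March 2020 is a Sunday, so the first Sunday is March 1 and the fourth is March 22.
October 24, 2019 lies within the daylight-saving period (20 October 2019 – 22 March 2020), so Rasvik Territory is on daylight time, UTC−09:00.
08:15 local + 9h = 17:15 UTC.

17:15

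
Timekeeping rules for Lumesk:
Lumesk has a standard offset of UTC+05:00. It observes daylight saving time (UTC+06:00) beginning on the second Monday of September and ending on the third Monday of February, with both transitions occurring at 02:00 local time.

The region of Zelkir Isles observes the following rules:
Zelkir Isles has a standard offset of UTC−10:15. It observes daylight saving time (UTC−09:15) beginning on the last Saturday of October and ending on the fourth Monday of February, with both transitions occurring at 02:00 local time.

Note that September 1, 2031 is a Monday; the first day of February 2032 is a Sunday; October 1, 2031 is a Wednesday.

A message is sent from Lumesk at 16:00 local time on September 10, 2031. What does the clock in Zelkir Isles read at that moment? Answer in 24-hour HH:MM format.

23:45

1 September 2031 is a Monday, so the first Monday is September 1 and the second is September 8.
1 February 2032 is a Sunday, so the first Monday is February 2 and the third is February 16.
September 10, 2031 falls between 8 September 2031 and 16 February 2032, so daylight saving is in effect and Lumesk is at UTC+06:00.
16:00 Lumesk − 6h = 10:00 UTC.
1 October 2031 is a Wednesday, so Saturdays fall on 4, 11, 18, 25; the last is October 25.
1 February 2032 is a Sunday, so the first Monday is February 2 and the fourth is February 23.
At the standard offset (UTC−10:15), 10:00 UTC − 10h15m = 23:45 Zelkir Isles standard time (rolling into the previous day, 9 September 2031).
Daylight saving runs 25 October 2031 – 23 February 2032; the standard-time date in Zelkir Isles, September 9, 2031, is outside that window, so Zelkir Isles is on standard time at UTC−10:15.
10:00 UTC − 10h15m = 23:45 Zelkir Isles (rolling into the previous day, 9 September 2031).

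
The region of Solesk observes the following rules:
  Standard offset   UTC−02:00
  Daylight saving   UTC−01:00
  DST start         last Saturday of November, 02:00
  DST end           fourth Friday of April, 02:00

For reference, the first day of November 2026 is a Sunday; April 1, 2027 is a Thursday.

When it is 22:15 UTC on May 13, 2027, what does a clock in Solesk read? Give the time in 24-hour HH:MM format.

1 November 2026 is a Sunday, so Saturdays fall on 7, 14, 21, 28; the last is November 28.
1 April 2027 is a Thursday, so the first Friday is April 2 and the fourth is April 23.
At the standard offset (UTC−02:00), 22:15 UTC − 2h = 20:15 Solesk standard time.
The standard-time date in Solesk, May 13, 2027, does not fall between 28 November 2026 and 23 April 2027, so daylight saving is not in effect and Solesk is at UTC−02:00.
22:15 UTC − 2h = 20:15 local.

20:15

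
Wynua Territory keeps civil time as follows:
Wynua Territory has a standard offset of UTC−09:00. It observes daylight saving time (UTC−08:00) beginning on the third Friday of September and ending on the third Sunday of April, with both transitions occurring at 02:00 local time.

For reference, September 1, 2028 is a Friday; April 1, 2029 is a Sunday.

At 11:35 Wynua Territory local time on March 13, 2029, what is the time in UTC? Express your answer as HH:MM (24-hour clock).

1 September 2028 is a Friday, so the first Friday is September 1 and the third is September 15.
1 April 2029 is a Sunday, so the first Sunday is April 1 and the third is April 15.
March 13, 2029 lies within the daylight-saving period (15 September 2028 – 15 April 2029), so Wynua Territory is on daylight time, UTC−08:00.
11:35 local + 8h = 19:35 UTC.

19:35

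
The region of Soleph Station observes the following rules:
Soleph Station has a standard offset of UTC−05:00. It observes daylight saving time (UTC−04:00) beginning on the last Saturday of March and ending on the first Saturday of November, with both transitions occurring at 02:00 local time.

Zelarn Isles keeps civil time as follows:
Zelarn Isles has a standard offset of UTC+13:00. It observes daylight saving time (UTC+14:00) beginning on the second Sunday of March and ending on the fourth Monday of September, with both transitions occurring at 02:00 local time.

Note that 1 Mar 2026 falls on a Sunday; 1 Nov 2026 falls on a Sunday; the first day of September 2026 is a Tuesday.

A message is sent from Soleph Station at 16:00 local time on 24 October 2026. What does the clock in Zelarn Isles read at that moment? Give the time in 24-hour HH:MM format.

09:00

1 March 2026 is a Sunday, so Saturdays fall on 7, 14, 21, 28; the last is March 28.
1 November 2026 is a Sunday, so the first Saturday is November 7.
24 October 2026 lies within the daylight-saving period (28 March – 7 November), so Soleph Station is on daylight time, UTC−04:00.
16:00 Soleph Station + 4h = 20:00 UTC.
1 March 2026 is a Sunday, so the first Sunday is March 1 and the second is March 8.
1 September 2026 is a Tuesday, so the first Monday is September 7 and the fourth is September 28.
At the standard offset (UTC+13:00), 20:00 UTC + 13h = 09:00 Zelarn Isles standard time (rolling into the next day, 25 October 2026).
The standard-time date in Zelarn Isles, 25 October 2026, is outside the daylight-saving period (8 March – 28 September), so Zelarn Isles is on standard time, UTC+13:00.
20:00 UTC + 13h = 09:00 Zelarn Isles (rolling into the next day, 25 October 2026).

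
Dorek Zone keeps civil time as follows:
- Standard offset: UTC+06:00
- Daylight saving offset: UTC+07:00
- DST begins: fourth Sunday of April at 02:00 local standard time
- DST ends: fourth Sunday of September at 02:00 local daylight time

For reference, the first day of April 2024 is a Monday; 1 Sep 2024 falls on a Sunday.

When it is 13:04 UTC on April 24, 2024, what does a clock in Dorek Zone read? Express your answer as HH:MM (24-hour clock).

1 April 2024 is a Monday, so the first Sunday is April 7 and the fourth is April 28.
1 September 2024 is a Sunday, so the first Sunday is September 1 and the fourth is September 22.
At the standard offset (UTC+06:00), 13:04 UTC + 6h = 19:04 Dorek Zone standard time.
The standard-time date in Dorek Zone, April 24, 2024, does not fall between 28 April and 22 September, so daylight saving is not in effect and Dorek Zone is at UTC+06:00.
13:04 UTC + 6h = 19:04 local.

19:04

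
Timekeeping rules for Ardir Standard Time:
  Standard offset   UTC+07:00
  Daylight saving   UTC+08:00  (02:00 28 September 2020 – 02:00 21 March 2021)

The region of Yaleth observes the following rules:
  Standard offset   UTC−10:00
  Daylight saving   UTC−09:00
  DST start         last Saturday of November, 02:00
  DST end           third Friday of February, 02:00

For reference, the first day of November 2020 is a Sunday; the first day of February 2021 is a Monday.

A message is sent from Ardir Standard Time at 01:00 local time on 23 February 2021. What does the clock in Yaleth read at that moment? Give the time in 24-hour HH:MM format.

Daylight saving runs 28 September 2020 – 21 March 2021; 23 February 2021 is inside that window, so Ardir Standard Time is at UTC+08:00.
01:00 Ardir Standard Time − 8h = 17:00 UTC (rolling into the previous day, 22 February 2021).
1 November 2020 is a Sunday, so Saturdays fall on 7, 14, 21, 28; the last is November 28.
1 February 2021 is a Monday, so the first Friday is February 5 and the third is February 19.
At the standard offset (UTC−10:00), 17:00 UTC − 10h = 07:00 Yaleth standard time.
The standard-time date in Yaleth, 22 February 2021, is outside the daylight-saving period (28 November 2020 – 19 February 2021), so Yaleth is on standard time, UTC−10:00.
17:00 UTC − 10h = 07:00 Yaleth.

07:00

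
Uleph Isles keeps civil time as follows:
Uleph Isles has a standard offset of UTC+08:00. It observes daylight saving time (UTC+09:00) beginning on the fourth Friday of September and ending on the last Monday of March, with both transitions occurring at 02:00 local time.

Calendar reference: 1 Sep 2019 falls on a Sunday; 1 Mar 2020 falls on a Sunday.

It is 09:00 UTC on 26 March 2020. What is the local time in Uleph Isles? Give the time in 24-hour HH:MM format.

1 September 2019 is a Sunday, so the first Friday is September 6 and the fourth is September 27.
1 March 2020 is a Sunday, so Mondays fall on 2, 9, 16, 23, 30; the last is March 30.
At the standard offset (UTC+08:00), 09:00 UTC + 8h = 17:00 Uleph Isles standard time.
The standard-time date in Uleph Isles, 26 March 2020, lies within the daylight-saving period (27 September 2019 – 30 March 2020), so Uleph Isles is on daylight time, UTC+09:00.
09:00 UTC + 9h = 18:00 local.

18:00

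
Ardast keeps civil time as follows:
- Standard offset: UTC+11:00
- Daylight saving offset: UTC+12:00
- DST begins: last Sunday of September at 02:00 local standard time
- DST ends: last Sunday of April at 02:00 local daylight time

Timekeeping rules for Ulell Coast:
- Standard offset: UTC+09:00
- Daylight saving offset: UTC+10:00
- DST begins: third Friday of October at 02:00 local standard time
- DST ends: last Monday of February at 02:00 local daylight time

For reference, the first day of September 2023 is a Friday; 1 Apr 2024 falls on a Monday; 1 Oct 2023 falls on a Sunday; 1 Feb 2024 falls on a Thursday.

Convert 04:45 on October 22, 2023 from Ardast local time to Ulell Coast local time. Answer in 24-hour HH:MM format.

1 September 2023 is a Friday, so Sundays fall on 3, 10, 17, 24; the last is September 24.
1 April 2024 is a Monday, so Sundays fall on 7, 14, 21, 28; the last is April 28.
October 22, 2023 lies within the daylight-saving period (24 September 2023 – 28 April 2024), so Ardast is on daylight time, UTC+12:00.
04:45 Ardast − 12h = 16:45 UTC (rolling into the previous day, 21 October 2023).
1 October 2023 is a Sunday, so the first Friday is October 6 and the third is October 20.
1 February 2024 is a Thursday, so Mondays fall on 5, 12, 19, 26; the last is February 26.
At the standard offset (UTC+09:00), 16:45 UTC + 9h = 01:45 Ulell Coast standard time (rolling into the next day, 22 October 2023).
The standard-time date in Ulell Coast, October 22, 2023, lies within the daylight-saving period (20 October 2023 – 26 February 2024), so Ulell Coast is on daylight time, UTC+10:00.
16:45 UTC + 10h = 02:45 Ulell Coast (rolling into the next day, 22 October 2023).

02:45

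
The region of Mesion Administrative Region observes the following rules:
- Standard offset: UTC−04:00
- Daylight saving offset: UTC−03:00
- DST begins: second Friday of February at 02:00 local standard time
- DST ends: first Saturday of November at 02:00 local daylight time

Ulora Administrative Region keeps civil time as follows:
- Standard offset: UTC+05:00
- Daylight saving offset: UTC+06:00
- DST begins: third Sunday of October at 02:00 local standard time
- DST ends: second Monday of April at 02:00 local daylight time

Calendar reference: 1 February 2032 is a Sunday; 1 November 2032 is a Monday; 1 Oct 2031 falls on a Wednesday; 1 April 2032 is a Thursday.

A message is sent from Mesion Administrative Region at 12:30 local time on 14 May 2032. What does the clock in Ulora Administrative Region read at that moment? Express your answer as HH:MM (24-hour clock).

20:30

1 February 2032 is a Sunday, so the first Friday is February 6 and the second is February 13.
1 November 2032 is a Monday, so the first Saturday is November 6.
14 May 2032 lies within the daylight-saving period (13 February – 6 November), so Mesion Administrative Region is on daylight time, UTC−03:00.
12:30 Mesion Administrative Region + 3h = 15:30 UTC.
1 October 2031 is a Wednesday, so the first Sunday is October 5 and the third is October 19.
1 April 2032 is a Thursday, so the first Monday is April 5 and the second is April 12.
At the standard offset (UTC+05:00), 15:30 UTC + 5h = 20:30 Ulora Administrative Region standard time.
The standard-time date in Ulora Administrative Region, 14 May 2032, is outside the daylight-saving period (19 October 2031 – 12 April 2032), so Ulora Administrative Region is on standard time, UTC+05:00.
15:30 UTC + 5h = 20:30 Ulora Administrative Region.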